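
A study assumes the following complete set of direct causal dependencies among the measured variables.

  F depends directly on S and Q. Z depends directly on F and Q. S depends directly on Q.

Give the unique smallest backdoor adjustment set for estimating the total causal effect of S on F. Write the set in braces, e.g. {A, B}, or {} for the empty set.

{Q}

Variables eligible for adjustment (non-descendants of S, excluding S and F): {Q}.
Backdoor paths from S to F:
  P1: S <- Q -> F
  P2: S <- Q -> Z <- F
The empty set is not sufficient: P1 (S <- Q -> F) has no collider blocking it and no conditioned non-collider, so it is open.
Try {Q}:
  P1: blocked at fork node Q ∈ conditioning set.
  P2: blocked at fork node Q ∈ conditioning set.
{Q} contains no descendant of S and blocks every backdoor path.
{Q} is the unique smallest valid adjustment set.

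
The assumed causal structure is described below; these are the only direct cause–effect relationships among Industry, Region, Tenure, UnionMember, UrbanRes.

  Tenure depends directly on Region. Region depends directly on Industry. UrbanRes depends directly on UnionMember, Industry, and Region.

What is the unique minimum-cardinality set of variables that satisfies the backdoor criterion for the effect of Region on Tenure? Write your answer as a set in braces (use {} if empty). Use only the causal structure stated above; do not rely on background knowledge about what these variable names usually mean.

Variables eligible for adjustment (non-descendants of Region, excluding Region and Tenure): {Industry, UnionMember}.
Backdoor paths from Region to Tenure:
  (none)
With no backdoor paths the empty set already satisfies the criterion, and it is trivially minimal.

{}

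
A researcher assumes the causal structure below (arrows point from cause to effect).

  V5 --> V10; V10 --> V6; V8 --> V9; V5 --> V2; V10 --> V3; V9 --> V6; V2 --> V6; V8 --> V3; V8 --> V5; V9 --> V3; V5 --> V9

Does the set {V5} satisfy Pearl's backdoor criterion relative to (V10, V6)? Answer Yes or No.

Backdoor paths from V10 to V6 (paths whose first edge points into V10):
  P1: V10 <- V5 <- V8 -> V9 -> V6
  P2: V10 <- V5 <- V8 -> V3 <- V9 -> V6
  P3: V10 <- V5 -> V2 -> V6
  P4: V10 <- V5 -> V9 -> V6
Condition 1 (no descendant of V10 in the set): holds — descendants of V10 are {V3, V6}; none are in {V5}.
Condition 2 (every backdoor path blocked by {V5}):
  P1: blocked at chain node V5 ∈ conditioning set.
  P2: blocked at chain node V5 ∈ conditioning set.
  P3: blocked at fork node V5 ∈ conditioning set.
  P4: blocked at fork node V5 ∈ conditioning set.
{V5} satisfies the backdoor criterion.

Yes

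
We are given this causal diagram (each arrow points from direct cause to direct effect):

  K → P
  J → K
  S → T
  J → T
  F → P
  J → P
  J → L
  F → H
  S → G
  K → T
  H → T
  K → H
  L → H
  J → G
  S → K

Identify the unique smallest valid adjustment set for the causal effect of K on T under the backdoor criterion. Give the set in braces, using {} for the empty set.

{J, S}

Variables eligible for adjustment (non-descendants of K, excluding K and T): {F, G, J, L, S}.
Backdoor paths from K to T:
  P1: K <- J -> G <- S -> T
  P2: K <- J -> L -> H -> T
  P3: K <- J -> P <- F -> H -> T
  P4: K <- J -> T
  P5: K <- S -> G <- J -> L -> H -> T
  P6: K <- S -> G <- J -> P <- F -> H -> T
  P7: K <- S -> G <- J -> T
  P8: K <- S -> T
The empty set is not sufficient: P2 (K <- J -> L -> H -> T) has no collider blocking it and no conditioned non-collider, so it is open.
Try {J, S}:
  P1: blocked at fork node J ∈ conditioning set.
  P2: blocked at fork node J ∈ conditioning set.
  P3: blocked at fork node J ∈ conditioning set.
  P4: blocked at fork node J ∈ conditioning set.
  P5: blocked at fork node S ∈ conditioning set.
  P6: blocked at fork node S ∈ conditioning set.
  P7: blocked at fork node S ∈ conditioning set.
  P8: blocked at fork node S ∈ conditioning set.
{J, S} contains no descendant of K and blocks every backdoor path.
Every element of {J, S} is needed (dropping J leaves P2 open; dropping S leaves P8 open), so no proper subset is valid.
Among all size-2 subsets of the eligible variables, only {J, S} blocks every backdoor path, so it is the unique smallest valid adjustment set.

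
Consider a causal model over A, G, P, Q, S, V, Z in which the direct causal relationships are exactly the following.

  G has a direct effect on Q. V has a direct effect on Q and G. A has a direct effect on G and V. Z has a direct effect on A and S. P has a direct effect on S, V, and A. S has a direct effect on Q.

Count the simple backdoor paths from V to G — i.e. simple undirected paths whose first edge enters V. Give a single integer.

A backdoor path from V to G is any simple undirected path whose first edge points into V (i.e. leaves V via a parent).
Parents of V: {A, P}.
Enumerating:
  P1: V <- P -> S <- Z -> A -> G
  P2: V <- P -> S -> Q <- G
  P3: V <- P -> A <- Z -> S -> Q <- G
  P4: V <- P -> A -> G
  P5: V <- A <- Z -> S -> Q <- G
  P6: V <- A <- P -> S -> Q <- G
  P7: V <- A -> G
That exhausts the simple backdoor paths. Count: 7.

7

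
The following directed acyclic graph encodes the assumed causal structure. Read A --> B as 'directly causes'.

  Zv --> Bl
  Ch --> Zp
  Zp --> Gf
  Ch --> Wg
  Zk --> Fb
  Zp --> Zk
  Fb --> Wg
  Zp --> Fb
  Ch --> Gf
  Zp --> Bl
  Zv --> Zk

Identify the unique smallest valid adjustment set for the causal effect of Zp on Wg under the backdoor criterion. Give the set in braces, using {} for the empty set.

{Ch}

Variables eligible for adjustment (non-descendants of Zp, excluding Zp and Wg): {Ch, Zv}.
Backdoor paths from Zp to Wg:
  P1: Zp <- Ch -> Wg
The empty set is not sufficient: P1 (Zp <- Ch -> Wg) has no collider blocking it and no conditioned non-collider, so it is open.
Try {Ch}:
  P1: blocked at fork node Ch ∈ conditioning set.
{Ch} contains no descendant of Zp and blocks every backdoor path.
No other singleton works — e.g. {Zv} leaves P1 open — so {Ch} is the unique smallest valid adjustment set.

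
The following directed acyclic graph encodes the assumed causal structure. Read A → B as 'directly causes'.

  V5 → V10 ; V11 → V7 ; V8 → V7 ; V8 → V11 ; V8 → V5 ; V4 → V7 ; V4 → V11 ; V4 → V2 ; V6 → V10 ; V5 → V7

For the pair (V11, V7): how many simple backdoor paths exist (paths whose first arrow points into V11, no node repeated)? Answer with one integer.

3

A backdoor path from V11 to V7 is any simple undirected path whose first edge points into V11 (i.e. leaves V11 via a parent).
Parents of V11: {V4, V8}.
Enumerating:
  P1: V11 <- V4 -> V7
  P2: V11 <- V8 -> V5 -> V7
  P3: V11 <- V8 -> V7
That exhausts the simple backdoor paths. Count: 3.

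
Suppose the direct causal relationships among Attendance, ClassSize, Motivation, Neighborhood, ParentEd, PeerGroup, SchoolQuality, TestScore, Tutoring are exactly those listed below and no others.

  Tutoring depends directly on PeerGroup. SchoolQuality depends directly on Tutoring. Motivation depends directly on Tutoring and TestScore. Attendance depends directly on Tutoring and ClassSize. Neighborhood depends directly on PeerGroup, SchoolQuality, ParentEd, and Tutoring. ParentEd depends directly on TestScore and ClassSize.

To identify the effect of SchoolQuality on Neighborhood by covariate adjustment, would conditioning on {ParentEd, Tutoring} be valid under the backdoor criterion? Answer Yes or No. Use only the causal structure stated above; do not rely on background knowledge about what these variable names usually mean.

Yes

Backdoor paths from SchoolQuality to Neighborhood (paths whose first edge points into SchoolQuality):
  P1: SchoolQuality <- Tutoring <- PeerGroup -> Neighborhood
  P2: SchoolQuality <- Tutoring -> Attendance <- ClassSize -> ParentEd -> Neighborhood
  P3: SchoolQuality <- Tutoring -> Neighborhood
  P4: SchoolQuality <- Tutoring -> Motivation <- TestScore -> ParentEd -> Neighborhood
Condition 1 (no descendant of SchoolQuality in the set): holds — descendants of SchoolQuality are {Neighborhood}; none are in {ParentEd, Tutoring}.
Condition 2 (every backdoor path blocked by {ParentEd, Tutoring}):
  P1: blocked at chain node Tutoring ∈ conditioning set.
  P2: blocked at fork node Tutoring ∈ conditioning set.
  P3: blocked at fork node Tutoring ∈ conditioning set.
  P4: blocked at fork node Tutoring ∈ conditioning set.
{ParentEd, Tutoring} satisfies the backdoor criterion.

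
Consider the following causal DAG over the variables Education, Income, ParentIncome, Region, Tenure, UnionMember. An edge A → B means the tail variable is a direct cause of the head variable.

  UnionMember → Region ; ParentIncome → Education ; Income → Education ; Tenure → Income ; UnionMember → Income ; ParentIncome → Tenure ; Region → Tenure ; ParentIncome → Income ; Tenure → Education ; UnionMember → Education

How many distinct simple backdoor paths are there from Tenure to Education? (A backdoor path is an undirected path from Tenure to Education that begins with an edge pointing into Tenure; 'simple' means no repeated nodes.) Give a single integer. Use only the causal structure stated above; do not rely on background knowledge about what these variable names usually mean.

A backdoor path from Tenure to Education is any simple undirected path whose first edge points into Tenure (i.e. leaves Tenure via a parent).
Parents of Tenure: {ParentIncome, Region}.
Enumerating:
  P1: Tenure <- ParentIncome -> Income <- UnionMember -> Education
  P2: Tenure <- ParentIncome -> Income -> Education
  P3: Tenure <- ParentIncome -> Education
  P4: Tenure <- Region <- UnionMember -> Income <- ParentIncome -> Education
  P5: Tenure <- Region <- UnionMember -> Income -> Education
  P6: Tenure <- Region <- UnionMember -> Education
That exhausts the simple backdoor paths. Count: 6.

6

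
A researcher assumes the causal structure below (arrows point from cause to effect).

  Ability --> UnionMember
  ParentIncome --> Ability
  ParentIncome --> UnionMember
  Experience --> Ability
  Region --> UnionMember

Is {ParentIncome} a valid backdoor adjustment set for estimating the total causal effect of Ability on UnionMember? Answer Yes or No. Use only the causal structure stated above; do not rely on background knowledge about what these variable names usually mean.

Backdoor paths from Ability to UnionMember (paths whose first edge points into Ability):
  P1: Ability <- ParentIncome -> UnionMember
Condition 1 (no descendant of Ability in the set): holds — descendants of Ability are {UnionMember}; none are in {ParentIncome}.
Condition 2 (every backdoor path blocked by {ParentIncome}):
  P1: blocked at fork node ParentIncome ∈ conditioning set.
{ParentIncome} satisfies the backdoor criterion.

Yes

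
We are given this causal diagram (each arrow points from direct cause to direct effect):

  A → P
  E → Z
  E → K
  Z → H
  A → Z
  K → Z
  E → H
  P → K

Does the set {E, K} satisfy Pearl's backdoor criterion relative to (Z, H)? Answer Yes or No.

Yes

Backdoor paths from Z to H (paths whose first edge points into Z):
  P1: Z <- E -> H
  P2: Z <- A -> P -> K <- E -> H
  P3: Z <- K <- E -> H
Condition 1 (no descendant of Z in the set): holds — descendants of Z are {H}; none are in {E, K}.
Condition 2 (every backdoor path blocked by {E, K}):
  P1: blocked at fork node E ∈ conditioning set.
  P2: blocked at fork node E ∈ conditioning set.
  P3: blocked at chain node K ∈ conditioning set.
{E, K} satisfies the backdoor criterion.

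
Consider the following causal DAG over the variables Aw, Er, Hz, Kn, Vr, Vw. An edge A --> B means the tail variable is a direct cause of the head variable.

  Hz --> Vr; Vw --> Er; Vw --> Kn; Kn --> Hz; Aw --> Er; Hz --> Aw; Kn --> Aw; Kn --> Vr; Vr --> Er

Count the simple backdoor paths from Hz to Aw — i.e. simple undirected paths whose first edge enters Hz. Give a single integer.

A backdoor path from Hz to Aw is any simple undirected path whose first edge points into Hz (i.e. leaves Hz via a parent).
Parents of Hz: {Kn}.
Enumerating:
  P1: Hz <- Kn <- Vw -> Er <- Aw
  P2: Hz <- Kn -> Vr -> Er <- Aw
  P3: Hz <- Kn -> Aw
That exhausts the simple backdoor paths. Count: 3.

3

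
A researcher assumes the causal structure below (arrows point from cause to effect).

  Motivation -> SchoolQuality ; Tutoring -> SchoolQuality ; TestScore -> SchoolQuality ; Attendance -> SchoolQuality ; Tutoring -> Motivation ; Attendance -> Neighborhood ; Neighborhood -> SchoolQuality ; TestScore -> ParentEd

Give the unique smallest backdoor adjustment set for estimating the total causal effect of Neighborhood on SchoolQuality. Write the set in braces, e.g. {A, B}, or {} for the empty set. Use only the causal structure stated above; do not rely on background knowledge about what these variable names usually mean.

Variables eligible for adjustment (non-descendants of Neighborhood, excluding Neighborhood and SchoolQuality): {Attendance, Motivation, ParentEd, TestScore, Tutoring}.
Backdoor paths from Neighborhood to SchoolQuality:
  P1: Neighborhood <- Attendance -> SchoolQuality
The empty set is not sufficient: P1 (Neighborhood <- Attendance -> SchoolQuality) has no collider blocking it and no conditioned non-collider, so it is open.
Try {Attendance}:
  P1: blocked at fork node Attendance ∈ conditioning set.
{Attendance} contains no descendant of Neighborhood and blocks every backdoor path.
No other singleton works — e.g. {Tutoring} leaves P1 open — so {Attendance} is the unique smallest valid adjustment set.

{Attendance}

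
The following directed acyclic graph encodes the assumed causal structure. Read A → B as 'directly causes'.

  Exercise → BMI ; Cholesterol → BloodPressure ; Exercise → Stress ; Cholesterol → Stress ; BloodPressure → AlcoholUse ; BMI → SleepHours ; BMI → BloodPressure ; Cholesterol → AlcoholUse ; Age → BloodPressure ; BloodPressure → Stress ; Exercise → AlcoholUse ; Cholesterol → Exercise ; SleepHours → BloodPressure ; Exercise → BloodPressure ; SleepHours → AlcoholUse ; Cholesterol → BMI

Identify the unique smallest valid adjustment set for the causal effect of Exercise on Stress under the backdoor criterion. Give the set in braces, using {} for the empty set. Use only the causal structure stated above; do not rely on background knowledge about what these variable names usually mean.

{Cholesterol}

Variables eligible for adjustment (non-descendants of Exercise, excluding Exercise and Stress): {Age, Cholesterol}.
Backdoor paths from Exercise to Stress:
  P1: Exercise <- Cholesterol -> BMI -> SleepHours -> BloodPressure -> Stress
  P2: Exercise <- Cholesterol -> BMI -> SleepHours -> AlcoholUse <- BloodPressure -> Stress
  P3: Exercise <- Cholesterol -> BMI -> BloodPressure -> Stress
  P4: Exercise <- Cholesterol -> BloodPressure -> Stress
  P5: Exercise <- Cholesterol -> Stress
  P6: Exercise <- Cholesterol -> AlcoholUse <- SleepHours <- BMI -> BloodPressure -> Stress
  P7: Exercise <- Cholesterol -> AlcoholUse <- SleepHours -> BloodPressure -> Stress
  P8: Exercise <- Cholesterol -> AlcoholUse <- BloodPressure -> Stress
The empty set is not sufficient: P1 (Exercise <- Cholesterol -> BMI -> SleepHours -> BloodPressure -> Stress) has no collider blocking it and no conditioned non-collider, so it is open.
Try {Cholesterol}:
  P1: blocked at fork node Cholesterol ∈ conditioning set.
  P2: blocked at fork node Cholesterol ∈ conditioning set.
  P3: blocked at fork node Cholesterol ∈ conditioning set.
  P4: blocked at fork node Cholesterol ∈ conditioning set.
  P5: blocked at fork node Cholesterol ∈ conditioning set.
  P6: blocked at fork node Cholesterol ∈ conditioning set.
  P7: blocked at fork node Cholesterol ∈ conditioning set.
  P8: blocked at fork node Cholesterol ∈ conditioning set.
{Cholesterol} contains no descendant of Exercise and blocks every backdoor path.
No other singleton works — e.g. {Age} leaves P1 open — so {Cholesterol} is the unique smallest valid adjustment set.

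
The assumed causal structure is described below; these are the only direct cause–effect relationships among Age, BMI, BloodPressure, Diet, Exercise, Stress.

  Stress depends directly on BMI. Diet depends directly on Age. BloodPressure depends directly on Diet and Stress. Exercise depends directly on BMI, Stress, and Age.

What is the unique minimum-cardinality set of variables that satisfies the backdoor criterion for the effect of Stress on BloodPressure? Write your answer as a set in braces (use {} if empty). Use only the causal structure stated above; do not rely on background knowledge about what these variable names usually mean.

{}

Variables eligible for adjustment (non-descendants of Stress, excluding Stress and BloodPressure): {Age, BMI, Diet}.
Backdoor paths from Stress to BloodPressure:
  P1: Stress <- BMI -> Exercise <- Age -> Diet -> BloodPressure
Each backdoor path contains an unconditioned collider, so every path is already blocked with the empty conditioning set:
  P1: blocked at collider Exercise (neither it nor any descendant is in the conditioning set).
The empty set is therefore the unique smallest valid set.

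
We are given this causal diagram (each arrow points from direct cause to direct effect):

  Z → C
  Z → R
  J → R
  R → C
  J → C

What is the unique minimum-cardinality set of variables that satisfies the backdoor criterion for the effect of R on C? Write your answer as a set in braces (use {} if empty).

Variables eligible for adjustment (non-descendants of R, excluding R and C): {J, Z}.
Backdoor paths from R to C:
  P1: R <- Z -> C
  P2: R <- J -> C
The empty set is not sufficient: P1 (R <- Z -> C) has no collider blocking it and no conditioned non-collider, so it is open.
Try {J, Z}:
  P1: blocked at fork node Z ∈ conditioning set.
  P2: blocked at fork node J ∈ conditioning set.
{J, Z} contains no descendant of R and blocks every backdoor path.
Every element of {J, Z} is needed (dropping J leaves P2 open; dropping Z leaves P1 open), so no proper subset is valid.
Among all size-2 subsets of the eligible variables, only {J, Z} blocks every backdoor path, so it is the unique smallest valid adjustment set.

{J, Z}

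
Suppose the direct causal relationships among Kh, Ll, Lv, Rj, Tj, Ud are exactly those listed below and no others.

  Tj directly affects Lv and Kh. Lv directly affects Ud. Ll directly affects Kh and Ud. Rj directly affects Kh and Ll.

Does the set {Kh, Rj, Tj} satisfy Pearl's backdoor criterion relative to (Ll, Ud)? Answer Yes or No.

Backdoor paths from Ll to Ud (paths whose first edge points into Ll):
  P1: Ll <- Rj -> Kh <- Tj -> Lv -> Ud
Condition 1 (no descendant of Ll in the set): FAILS — Kh is a descendant of Ll.
Condition 2 (every backdoor path blocked by {Kh, Rj, Tj}):
  P1: blocked at fork node Rj ∈ conditioning set.
{Kh, Rj, Tj} does not satisfy the backdoor criterion.

No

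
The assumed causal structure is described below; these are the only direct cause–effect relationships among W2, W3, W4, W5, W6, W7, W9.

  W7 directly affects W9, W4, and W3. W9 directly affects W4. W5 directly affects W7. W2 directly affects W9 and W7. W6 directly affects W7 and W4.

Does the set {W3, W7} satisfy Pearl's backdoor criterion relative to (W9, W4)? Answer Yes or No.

Backdoor paths from W9 to W4 (paths whose first edge points into W9):
  P1: W9 <- W2 -> W7 <- W6 -> W4
  P2: W9 <- W2 -> W7 -> W4
  P3: W9 <- W7 <- W6 -> W4
  P4: W9 <- W7 -> W4
Condition 1 (no descendant of W9 in the set): holds — descendants of W9 are {W4}; none are in {W3, W7}.
Condition 2 (every backdoor path blocked by {W3, W7}):
  P1: open — collider(s) W7 are conditioned on (or have a conditioned descendant) and no non-collider on the path is in the set.
  P2: blocked at chain node W7 ∈ conditioning set.
  P3: blocked at chain node W7 ∈ conditioning set.
  P4: blocked at fork node W7 ∈ conditioning set.
{W3, W7} does not satisfy the backdoor criterion.

No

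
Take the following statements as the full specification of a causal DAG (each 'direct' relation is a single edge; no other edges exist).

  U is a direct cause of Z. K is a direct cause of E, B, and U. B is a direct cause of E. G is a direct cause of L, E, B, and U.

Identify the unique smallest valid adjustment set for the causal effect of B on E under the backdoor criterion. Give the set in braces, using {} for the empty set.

{G, K}

Variables eligible for adjustment (non-descendants of B, excluding B and E): {G, K, L, U, Z}.
Backdoor paths from B to E:
  P1: B <- G -> E
  P2: B <- G -> U <- K -> E
  P3: B <- K -> E
  P4: B <- K -> U <- G -> E
The empty set is not sufficient: P1 (B <- G -> E) has no collider blocking it and no conditioned non-collider, so it is open.
Try {G, K}:
  P1: blocked at fork node G ∈ conditioning set.
  P2: blocked at fork node G ∈ conditioning set.
  P3: blocked at fork node K ∈ conditioning set.
  P4: blocked at fork node K ∈ conditioning set.
{G, K} contains no descendant of B and blocks every backdoor path.
Every element of {G, K} is needed (dropping G leaves P1 open; dropping K leaves P3 open), so no proper subset is valid.
Among all size-2 subsets of the eligible variables, only {G, K} blocks every backdoor path, so it is the unique smallest valid adjustment set.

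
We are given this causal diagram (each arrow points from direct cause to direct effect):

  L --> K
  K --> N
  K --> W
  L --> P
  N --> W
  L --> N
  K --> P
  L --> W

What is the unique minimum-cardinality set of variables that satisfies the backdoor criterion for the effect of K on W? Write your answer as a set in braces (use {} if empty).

Variables eligible for adjustment (non-descendants of K, excluding K and W): {L}.
Backdoor paths from K to W:
  P1: K <- L -> N -> W
  P2: K <- L -> W
The empty set is not sufficient: P1 (K <- L -> N -> W) has no collider blocking it and no conditioned non-collider, so it is open.
Try {L}:
  P1: blocked at fork node L ∈ conditioning set.
  P2: blocked at fork node L ∈ conditioning set.
{L} contains no descendant of K and blocks every backdoor path.
{L} is the unique smallest valid adjustment set.

{L}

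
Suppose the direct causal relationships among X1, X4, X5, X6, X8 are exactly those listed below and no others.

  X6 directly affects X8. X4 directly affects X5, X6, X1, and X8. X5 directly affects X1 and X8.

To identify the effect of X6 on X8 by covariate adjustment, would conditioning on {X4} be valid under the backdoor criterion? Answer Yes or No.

Backdoor paths from X6 to X8 (paths whose first edge points into X6):
  P1: X6 <- X4 -> X5 -> X8
  P2: X6 <- X4 -> X1 <- X5 -> X8
  P3: X6 <- X4 -> X8
Condition 1 (no descendant of X6 in the set): holds — descendants of X6 are {X8}; none are in {X4}.
Condition 2 (every backdoor path blocked by {X4}):
  P1: blocked at fork node X4 ∈ conditioning set.
  P2: blocked at fork node X4 ∈ conditioning set.
  P3: blocked at fork node X4 ∈ conditioning set.
{X4} satisfies the backdoor criterion.

Yes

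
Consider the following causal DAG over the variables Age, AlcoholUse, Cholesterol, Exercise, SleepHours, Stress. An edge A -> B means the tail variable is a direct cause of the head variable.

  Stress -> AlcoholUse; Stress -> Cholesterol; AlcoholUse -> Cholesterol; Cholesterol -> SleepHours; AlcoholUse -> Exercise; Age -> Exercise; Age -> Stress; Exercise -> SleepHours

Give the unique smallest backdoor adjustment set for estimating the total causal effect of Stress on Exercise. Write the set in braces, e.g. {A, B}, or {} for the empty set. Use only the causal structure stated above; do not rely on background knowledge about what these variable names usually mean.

{Age}

Variables eligible for adjustment (non-descendants of Stress, excluding Stress and Exercise): {Age}.
Backdoor paths from Stress to Exercise:
  P1: Stress <- Age -> Exercise
The empty set is not sufficient: P1 (Stress <- Age -> Exercise) has no collider blocking it and no conditioned non-collider, so it is open.
Try {Age}:
  P1: blocked at fork node Age ∈ conditioning set.
{Age} contains no descendant of Stress and blocks every backdoor path.
{Age} is the unique smallest valid adjustment set.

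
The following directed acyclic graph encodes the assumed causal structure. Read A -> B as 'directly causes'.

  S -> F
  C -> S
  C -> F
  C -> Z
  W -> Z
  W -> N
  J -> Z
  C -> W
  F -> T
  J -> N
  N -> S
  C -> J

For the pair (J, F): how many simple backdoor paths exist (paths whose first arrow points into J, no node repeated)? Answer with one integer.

4

A backdoor path from J to F is any simple undirected path whose first edge points into J (i.e. leaves J via a parent).
Parents of J: {C}.
Enumerating:
  P1: J <- C -> W -> N -> S -> F
  P2: J <- C -> Z <- W -> N -> S -> F
  P3: J <- C -> S -> F
  P4: J <- C -> F
That exhausts the simple backdoor paths. Count: 4.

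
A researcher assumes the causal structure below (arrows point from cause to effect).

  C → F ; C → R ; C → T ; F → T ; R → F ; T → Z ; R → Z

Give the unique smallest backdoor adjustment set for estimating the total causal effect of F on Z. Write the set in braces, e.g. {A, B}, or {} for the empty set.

{C, R}

Variables eligible for adjustment (non-descendants of F, excluding F and Z): {C, R}.
Backdoor paths from F to Z:
  P1: F <- C -> R -> Z
  P2: F <- C -> T -> Z
  P3: F <- R <- C -> T -> Z
  P4: F <- R -> Z
The empty set is not sufficient: P1 (F <- C -> R -> Z) has no collider blocking it and no conditioned non-collider, so it is open.
Try {C, R}:
  P1: blocked at fork node C ∈ conditioning set.
  P2: blocked at fork node C ∈ conditioning set.
  P3: blocked at chain node R ∈ conditioning set.
  P4: blocked at fork node R ∈ conditioning set.
{C, R} contains no descendant of F and blocks every backdoor path.
Every element of {C, R} is needed (dropping C leaves P2 open; dropping R leaves P4 open), so no proper subset is valid.
Among all size-2 subsets of the eligible variables, only {C, R} blocks every backdoor path, so it is the unique smallest valid adjustment set.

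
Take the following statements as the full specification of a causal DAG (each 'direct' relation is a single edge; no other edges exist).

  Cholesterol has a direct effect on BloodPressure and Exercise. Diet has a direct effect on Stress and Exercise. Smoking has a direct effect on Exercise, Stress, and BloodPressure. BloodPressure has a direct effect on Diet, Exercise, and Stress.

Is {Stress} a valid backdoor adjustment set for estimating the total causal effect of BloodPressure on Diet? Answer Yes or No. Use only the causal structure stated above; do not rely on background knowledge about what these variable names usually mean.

No

Backdoor paths from BloodPressure to Diet (paths whose first edge points into BloodPressure):
  P1: BloodPressure <- Smoking -> Stress <- Diet
  P2: BloodPressure <- Smoking -> Exercise <- Diet
  P3: BloodPressure <- Cholesterol -> Exercise <- Smoking -> Stress <- Diet
  P4: BloodPressure <- Cholesterol -> Exercise <- Diet
Condition 1 (no descendant of BloodPressure in the set): FAILS — Stress is a descendant of BloodPressure.
Condition 2 (every backdoor path blocked by {Stress}):
  P1: open — collider(s) Stress are conditioned on (or have a conditioned descendant) and no non-collider on the path is in the set.
  P2: blocked at collider Exercise (neither it nor any descendant is in the conditioning set).
  P3: blocked at collider Exercise (neither it nor any descendant is in the conditioning set).
  P4: blocked at collider Exercise (neither it nor any descendant is in the conditioning set).
{Stress} does not satisfy the backdoor criterion.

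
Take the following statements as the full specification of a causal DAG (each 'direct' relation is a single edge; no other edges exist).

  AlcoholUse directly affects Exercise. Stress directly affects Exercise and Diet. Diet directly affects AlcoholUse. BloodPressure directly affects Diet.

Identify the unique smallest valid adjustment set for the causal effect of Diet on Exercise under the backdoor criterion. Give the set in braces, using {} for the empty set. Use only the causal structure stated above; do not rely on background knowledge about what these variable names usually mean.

Variables eligible for adjustment (non-descendants of Diet, excluding Diet and Exercise): {BloodPressure, Stress}.
Backdoor paths from Diet to Exercise:
  P1: Diet <- Stress -> Exercise
The empty set is not sufficient: P1 (Diet <- Stress -> Exercise) has no collider blocking it and no conditioned non-collider, so it is open.
Try {Stress}:
  P1: blocked at fork node Stress ∈ conditioning set.
{Stress} contains no descendant of Diet and blocks every backdoor path.
No other singleton works — e.g. {BloodPressure} leaves P1 open — so {Stress} is the unique smallest valid adjustment set.

{Stress}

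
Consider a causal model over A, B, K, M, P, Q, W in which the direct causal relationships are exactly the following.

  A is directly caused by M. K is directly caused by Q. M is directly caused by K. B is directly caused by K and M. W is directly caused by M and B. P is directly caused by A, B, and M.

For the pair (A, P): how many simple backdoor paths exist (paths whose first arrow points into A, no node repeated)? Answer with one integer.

A backdoor path from A to P is any simple undirected path whose first edge points into A (i.e. leaves A via a parent).
Parents of A: {M}.
Enumerating:
  P1: A <- M <- K -> B -> P
  P2: A <- M -> B -> P
  P3: A <- M -> W <- B -> P
  P4: A <- M -> P
That exhausts the simple backdoor paths. Count: 4.

4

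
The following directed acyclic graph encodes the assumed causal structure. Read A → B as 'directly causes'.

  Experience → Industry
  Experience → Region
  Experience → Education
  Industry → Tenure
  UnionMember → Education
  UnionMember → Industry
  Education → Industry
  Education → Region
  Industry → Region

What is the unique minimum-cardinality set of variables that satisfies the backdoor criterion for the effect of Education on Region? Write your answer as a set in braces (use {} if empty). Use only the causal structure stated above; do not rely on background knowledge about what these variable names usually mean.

{Experience, UnionMember}

Variables eligible for adjustment (non-descendants of Education, excluding Education and Region): {Experience, UnionMember}.
Backdoor paths from Education to Region:
  P1: Education <- Experience -> Industry -> Region
  P2: Education <- Experience -> Region
  P3: Education <- UnionMember -> Industry <- Experience -> Region
  P4: Education <- UnionMember -> Industry -> Region
The empty set is not sufficient: P1 (Education <- Experience -> Industry -> Region) has no collider blocking it and no conditioned non-collider, so it is open.
Try {Experience, UnionMember}:
  P1: blocked at fork node Experience ∈ conditioning set.
  P2: blocked at fork node Experience ∈ conditioning set.
  P3: blocked at fork node UnionMember ∈ conditioning set.
  P4: blocked at fork node UnionMember ∈ conditioning set.
{Experience, UnionMember} contains no descendant of Education and blocks every backdoor path.
Every element of {Experience, UnionMember} is needed (dropping Experience leaves P1 open; dropping UnionMember leaves P4 open), so no proper subset is valid.
Among all size-2 subsets of the eligible variables, only {Experience, UnionMember} blocks every backdoor path, so it is the unique smallest valid adjustment set.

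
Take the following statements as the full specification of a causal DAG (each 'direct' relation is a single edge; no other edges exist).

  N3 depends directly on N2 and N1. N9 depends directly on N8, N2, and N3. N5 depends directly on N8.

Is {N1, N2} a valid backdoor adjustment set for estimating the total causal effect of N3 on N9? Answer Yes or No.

Backdoor paths from N3 to N9 (paths whose first edge points into N3):
  P1: N3 <- N2 -> N9
Condition 1 (no descendant of N3 in the set): holds — descendants of N3 are {N9}; none are in {N1, N2}.
Condition 2 (every backdoor path blocked by {N1, N2}):
  P1: blocked at fork node N2 ∈ conditioning set.
{N1, N2} satisfies the backdoor criterion.

Yes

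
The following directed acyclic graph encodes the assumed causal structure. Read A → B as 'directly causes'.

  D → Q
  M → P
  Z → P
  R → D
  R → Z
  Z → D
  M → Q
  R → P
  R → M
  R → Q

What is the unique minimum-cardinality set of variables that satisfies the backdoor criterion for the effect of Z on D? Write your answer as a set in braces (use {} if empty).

Variables eligible for adjustment (non-descendants of Z, excluding Z and D): {M, R}.
Backdoor paths from Z to D:
  P1: Z <- R -> D
  P2: Z <- R -> M -> Q <- D
  P3: Z <- R -> P <- M -> Q <- D
  P4: Z <- R -> Q <- D
The empty set is not sufficient: P1 (Z <- R -> D) has no collider blocking it and no conditioned non-collider, so it is open.
Try {R}:
  P1: blocked at fork node R ∈ conditioning set.
  P2: blocked at fork node R ∈ conditioning set.
  P3: blocked at fork node R ∈ conditioning set.
  P4: blocked at fork node R ∈ conditioning set.
{R} contains no descendant of Z and blocks every backdoor path.
No other singleton works — e.g. {M} leaves P1 open — so {R} is the unique smallest valid adjustment set.

{R}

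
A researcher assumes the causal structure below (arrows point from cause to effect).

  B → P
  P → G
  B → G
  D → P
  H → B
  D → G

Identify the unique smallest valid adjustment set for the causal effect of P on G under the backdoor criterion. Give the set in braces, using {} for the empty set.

Variables eligible for adjustment (non-descendants of P, excluding P and G): {B, D, H}.
Backdoor paths from P to G:
  P1: P <- D -> G
  P2: P <- B -> G
The empty set is not sufficient: P1 (P <- D -> G) has no collider blocking it and no conditioned non-collider, so it is open.
Try {B, D}:
  P1: blocked at fork node D ∈ conditioning set.
  P2: blocked at fork node B ∈ conditioning set.
{B, D} contains no descendant of P and blocks every backdoor path.
Every element of {B, D} is needed (dropping B leaves P2 open; dropping D leaves P1 open), so no proper subset is valid.
Among all size-2 subsets of the eligible variables, only {B, D} blocks every backdoor path, so it is the unique smallest valid adjustment set.

{B, D}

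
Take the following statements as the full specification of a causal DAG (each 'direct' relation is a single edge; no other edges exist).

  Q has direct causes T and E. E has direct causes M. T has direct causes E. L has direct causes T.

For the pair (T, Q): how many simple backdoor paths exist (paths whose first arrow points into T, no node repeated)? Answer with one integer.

A backdoor path from T to Q is any simple undirected path whose first edge points into T (i.e. leaves T via a parent).
Parents of T: {E}.
Enumerating:
  P1: T <- E -> Q
That exhausts the simple backdoor paths. Count: 1.

1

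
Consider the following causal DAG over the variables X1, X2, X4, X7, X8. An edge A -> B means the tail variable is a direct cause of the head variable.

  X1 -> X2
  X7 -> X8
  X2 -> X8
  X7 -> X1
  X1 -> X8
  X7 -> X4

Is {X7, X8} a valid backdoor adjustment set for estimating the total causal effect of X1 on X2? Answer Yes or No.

No

Backdoor paths from X1 to X2 (paths whose first edge points into X1):
  P1: X1 <- X7 -> X8 <- X2
Condition 1 (no descendant of X1 in the set): FAILS — X8 is a descendant of X1.
Condition 2 (every backdoor path blocked by {X7, X8}):
  P1: blocked at fork node X7 ∈ conditioning set.
{X7, X8} does not satisfy the backdoor criterion.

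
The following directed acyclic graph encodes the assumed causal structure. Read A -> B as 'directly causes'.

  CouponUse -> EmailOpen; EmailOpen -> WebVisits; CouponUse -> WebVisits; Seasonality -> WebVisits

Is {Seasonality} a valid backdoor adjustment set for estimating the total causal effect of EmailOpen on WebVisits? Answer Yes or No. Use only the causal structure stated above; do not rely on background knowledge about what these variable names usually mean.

Backdoor paths from EmailOpen to WebVisits (paths whose first edge points into EmailOpen):
  P1: EmailOpen <- CouponUse -> WebVisits
Condition 1 (no descendant of EmailOpen in the set): holds — descendants of EmailOpen are {WebVisits}; none are in {Seasonality}.
Condition 2 (every backdoor path blocked by {Seasonality}):
  P1: open — no interior node is in the conditioning set.
{Seasonality} does not satisfy the backdoor criterion.

No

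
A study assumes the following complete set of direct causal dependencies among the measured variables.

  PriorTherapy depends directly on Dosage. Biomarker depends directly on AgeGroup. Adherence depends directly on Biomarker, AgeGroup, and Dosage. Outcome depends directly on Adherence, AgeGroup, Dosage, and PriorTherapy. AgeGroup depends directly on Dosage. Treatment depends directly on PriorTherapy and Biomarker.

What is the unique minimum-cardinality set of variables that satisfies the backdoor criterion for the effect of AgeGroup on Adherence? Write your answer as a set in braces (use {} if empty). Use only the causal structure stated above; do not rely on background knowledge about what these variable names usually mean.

Variables eligible for adjustment (non-descendants of AgeGroup, excluding AgeGroup and Adherence): {Dosage, PriorTherapy}.
Backdoor paths from AgeGroup to Adherence:
  P1: AgeGroup <- Dosage -> PriorTherapy -> Treatment <- Biomarker -> Adherence
  P2: AgeGroup <- Dosage -> PriorTherapy -> Outcome <- Adherence
  P3: AgeGroup <- Dosage -> Adherence
  P4: AgeGroup <- Dosage -> Outcome <- PriorTherapy -> Treatment <- Biomarker -> Adherence
  P5: AgeGroup <- Dosage -> Outcome <- Adherence
The empty set is not sufficient: P3 (AgeGroup <- Dosage -> Adherence) has no collider blocking it and no conditioned non-collider, so it is open.
Try {Dosage}:
  P1: blocked at fork node Dosage ∈ conditioning set.
  P2: blocked at fork node Dosage ∈ conditioning set.
  P3: blocked at fork node Dosage ∈ conditioning set.
  P4: blocked at fork node Dosage ∈ conditioning set.
  P5: blocked at fork node Dosage ∈ conditioning set.
{Dosage} contains no descendant of AgeGroup and blocks every backdoor path.
No other singleton works — e.g. {PriorTherapy} leaves P3 open — so {Dosage} is the unique smallest valid adjustment set.

{Dosage}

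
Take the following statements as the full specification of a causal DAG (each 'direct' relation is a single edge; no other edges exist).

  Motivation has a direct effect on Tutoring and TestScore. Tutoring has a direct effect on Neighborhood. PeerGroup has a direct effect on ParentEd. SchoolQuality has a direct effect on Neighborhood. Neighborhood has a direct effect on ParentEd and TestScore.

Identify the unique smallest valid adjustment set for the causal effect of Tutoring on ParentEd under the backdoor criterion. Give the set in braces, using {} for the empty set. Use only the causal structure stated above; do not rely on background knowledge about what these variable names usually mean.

{}

Variables eligible for adjustment (non-descendants of Tutoring, excluding Tutoring and ParentEd): {Motivation, PeerGroup, SchoolQuality}.
Backdoor paths from Tutoring to ParentEd:
  P1: Tutoring <- Motivation -> TestScore <- Neighborhood -> ParentEd
Each backdoor path contains an unconditioned collider, so every path is already blocked with the empty conditioning set:
  P1: blocked at collider TestScore (neither it nor any descendant is in the conditioning set).
The empty set is therefore the unique smallest valid set.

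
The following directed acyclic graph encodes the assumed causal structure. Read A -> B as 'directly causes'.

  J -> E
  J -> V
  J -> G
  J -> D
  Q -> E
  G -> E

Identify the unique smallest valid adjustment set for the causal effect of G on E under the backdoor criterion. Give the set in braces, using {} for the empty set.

Variables eligible for adjustment (non-descendants of G, excluding G and E): {D, J, Q, V}.
Backdoor paths from G to E:
  P1: G <- J -> E
The empty set is not sufficient: P1 (G <- J -> E) has no collider blocking it and no conditioned non-collider, so it is open.
Try {J}:
  P1: blocked at fork node J ∈ conditioning set.
{J} contains no descendant of G and blocks every backdoor path.
No other singleton works — e.g. {Q} leaves P1 open — so {J} is the unique smallest valid adjustment set.

{J}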